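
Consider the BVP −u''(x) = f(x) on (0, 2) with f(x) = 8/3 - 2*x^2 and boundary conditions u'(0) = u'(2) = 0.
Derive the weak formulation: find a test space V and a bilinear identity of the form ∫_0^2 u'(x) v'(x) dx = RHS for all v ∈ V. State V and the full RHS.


V = H^1(0, 2) (no boundary constraint on v; u is determined up to an additive constant); weak form: ∫_0^2 u'v' dx = ∫_0^2 (8/3 - 2*x^2) v dx for all v ∈ V.

Multiply both sides by a test function v and integrate from 0 to 2:
  ∫_0^2 −u''(x) v(x) dx = ∫_0^2 f(x) v(x) dx.
Integrate the LHS by parts once:
  ∫_0^2 −u'' v dx = −[u'(x) v(x)]_0^2 + ∫_0^2 u'(x) v'(x) dx.
Thus ∫_0^2 u'(x) v'(x) dx = ∫_0^2 f(x) v(x) dx + [u'(x) v(x)]_0^2.
Choose V so that boundary terms are either known or forced to vanish.
u has homogeneous Neumann: u'(0) = u'(2) = 0. So [u' v]_0^2 = 0·v(2) − 0·v(0) = 0 for any v; take V = H^1(0, 2).
Weak formulation: find u (satisfying any essential BC) such that ∫_0^2 u'(x) v'(x) dx = ∫_0^2 f v dx for all v ∈ V (homogeneous Neumann, so boundary terms vanish).
Substituting f(x) = 8/3 - 2*x^2, the right-hand side is ∫_0^2 (8/3 - 2*x^2) v dx.
Compatibility check (pure Neumann): taking v ≡ 1 ∈ V gives 0 = ∫_0^2 f dx + (0) − (0), i.e. ∫_0^2 f dx must equal u'(0) − u'(2) = 0. Indeed ∫_0^2 (8/3 - 2*x^2) dx = 0, so the data are compatible. The solution is then unique only up to an additive constant (fix it e.g. by requiring ∫_0^2 u dx = 0).


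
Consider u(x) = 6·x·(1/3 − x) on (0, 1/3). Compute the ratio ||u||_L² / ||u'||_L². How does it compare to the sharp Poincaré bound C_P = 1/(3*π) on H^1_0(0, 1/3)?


||u||_L² / ||u'||_L² = sqrt(10)/30 < C_P = 1/(3*π).

u(x) = 6·x·(1/3 − x), so u'(x) = 2 - 12*x.
u(x) = 6·x·(1/3 − x) vanishes at x = 0 and x = 1/3, so u ∈ H^1_0(0, 1/3). Differentiate via the product rule and integrate the resulting polynomials term by term.
  ∫_0^1/3 u² dx = ∫_0^1/3 (36*x^4 - 24*x^3 + 4*x^2) dx. Term by term:
    ∫_0^1/3 36*x^4 dx = 4/135;  ∫_0^1/3 -24*x^3 dx = -2/27;  ∫_0^1/3 4*x^2 dx = 4/81.
  Sum: 4/135 − 2/27 + 4/81 = 2/405.
  ∫_0^1/3 (u')² dx = ∫_0^1/3 (144*x^2 - 48*x + 4) dx. Term by term:
    ∫_0^1/3 144*x^2 dx = 16/9;  ∫_0^1/3 -48*x dx = -8/3;  ∫_0^1/3 4 dx = 4/3.
  Sum: 16/9 − 8/3 + 4/3 = 4/9.
∫_0^1/3 u² dx = 2/405, so ||u||_L² = sqrt(10)/45.
∫_0^1/3 (u')² dx = 4/9, so ||u'||_L² = 2/3.
Ratio ||u||_L² / ||u'||_L² = sqrt(10)/30.
Sharp Poincaré constant on H^1_0(0, 1/3) is C_P = L/π = 1/(3*π), achieved by sin(3*π·x).
A polynomial bump cannot attain the sharp Poincaré constant (only the first sine eigenfunction does), so the ratio is strictly less than C_P, consistent with ||u||_L² ≤ C_P ||u'||_L².


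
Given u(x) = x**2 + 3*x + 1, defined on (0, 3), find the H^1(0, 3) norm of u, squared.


||u||_{H^1}^2 = 4161/10

The H^1 norm (squared) on an interval (0, L) is
  ||u||_{H^1}^2 = ∫_0^L u(x)^2 dx + ∫_0^L u'(x)^2 dx.
Compute u'(x) = 2*x + 3.
Then u(x)^2 = x**4 + 6*x**3 + 11*x**2 + 6*x + 1 and u'(x)^2 = 4*x**2 + 12*x + 9.
Integrate each monomial from 0 to 3 using ∫_0^3 c·x^n dx = c·3^(n+1)/(n+1):
  ∫_0^3 u(x)^2 dx = ∫_0^3 (x^4 + 6*x^3 + 11*x^2 + 6*x + 1) dx. Term by term:
    ∫_0^3 x^4 dx = 243/5;  ∫_0^3 6*x^3 dx = 243/2;  ∫_0^3 11*x^2 dx = 99;
    ∫_0^3 6*x dx = 27;  ∫_0^3 1 dx = 3.
  Sum: 243/5 + 243/2 + 99 + 27 + 3 = 2991/10.
  ∫_0^3 u'(x)^2 dx = ∫_0^3 (4*x^2 + 12*x + 9) dx. Term by term:
    ∫_0^3 4*x^2 dx = 36;  ∫_0^3 12*x dx = 54;  ∫_0^3 9 dx = 27.
  Sum: 36 + 54 + 27 = 117.
Adding: ||u||_{H^1}^2 = 2991/10 + 117 = 4161/10.


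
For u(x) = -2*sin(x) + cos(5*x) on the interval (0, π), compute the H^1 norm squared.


||u||_{H^1(0,π)}^2 = 17*π

u'(x) = -5*sin(5*x) - 2*cos(x).
Expand u² and (u')² and integrate term by term on (0, π), using: for integers n ≥ 1, ∫_0^π sin²(nx) dx = ∫_0^π cos²(nx) dx = π/2; for n ≠ n', ∫_0^π sin(nx)sin(n'x) dx = ∫_0^π cos(nx)cos(n'x) dx = 0; and by product-to-sum, ∫_0^π sin(nx)cos(n'x) dx = ½∫_0^π [sin((n+n')x) + sin((n−n')x)] dx, which is 0 when n+n' is even and 2n/(n²−n'²) when n+n' is odd (it need not vanish on (0, π)).
  u² squared terms: (-2)²·∫sin(x)² dx = 4·π/2 = 2*π;  (1)²·∫cos(5x)² dx = 1·π/2 = π/2.
  u² cross terms: 2·(-2)·(1)·∫sin(x)·cos(5x) dx = -4·(0) = 0.
  So ∫_0^π u² dx = 2*π + π/2 + 0 = 5*π/2.
  (u')² squared terms: (-5)²·∫sin(5x)² dx = 25·π/2 = 25*π/2;  (-2)²·∫cos(x)² dx = 4·π/2 = 2*π.
  (u')² cross terms: 2·(-5)·(-2)·∫sin(5x)·cos(x) dx = 20·(0) = 0.
  So ∫_0^π (u')² dx = 25*π/2 + 2*π + 0 = 29*π/2.
||u||_{H^1}^2 = (5*π/2) + (29*π/2) = 17*π.


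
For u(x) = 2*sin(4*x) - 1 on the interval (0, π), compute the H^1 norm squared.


||u||_{H^1(0,π)}^2 = 35*π

u'(x) = 8*cos(4*x).
Expand u² and (u')² and integrate term by term on (0, π), using: for integers n ≥ 1, ∫_0^π sin²(nx) dx = ∫_0^π cos²(nx) dx = π/2; for n ≠ n', ∫_0^π sin(nx)sin(n'x) dx = ∫_0^π cos(nx)cos(n'x) dx = 0; and by product-to-sum, ∫_0^π sin(nx)cos(n'x) dx = ½∫_0^π [sin((n+n')x) + sin((n−n')x)] dx, which is 0 when n+n' is even and 2n/(n²−n'²) when n+n' is odd (it need not vanish on (0, π)). For the constant mode: ∫_0^π 1 dx = π, ∫_0^π cos(nx) dx = 0, ∫_0^π sin(nx) dx = (1−(−1)^n)/n.
  u² squared terms: (-1)²·∫1 dx = 1·π = π;  (2)²·∫sin(4x)² dx = 4·π/2 = 2*π.
  u² cross terms: 2·(-1)·(2)·∫1·sin(4x) dx = -4·(0) = 0.
  So ∫_0^π u² dx = π + 2*π + 0 = 3*π.
  (u')² squared terms: (8)²·∫cos(4x)² dx = 64·π/2 = 32*π.
  So ∫_0^π (u')² dx = 32*π.
||u||_{H^1}^2 = (3*π) + (32*π) = 35*π.


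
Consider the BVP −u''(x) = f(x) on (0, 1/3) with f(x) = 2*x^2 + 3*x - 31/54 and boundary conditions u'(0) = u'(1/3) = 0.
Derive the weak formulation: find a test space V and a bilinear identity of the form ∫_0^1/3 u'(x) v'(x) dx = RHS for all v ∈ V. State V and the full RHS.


V = H^1(0, 1/3) (no boundary constraint on v; u is determined up to an additive constant); weak form: ∫_0^1/3 u'v' dx = ∫_0^1/3 (2*x^2 + 3*x - 31/54) v dx for all v ∈ V.

Multiply both sides by a test function v and integrate from 0 to 1/3:
  ∫_0^1/3 −u''(x) v(x) dx = ∫_0^1/3 f(x) v(x) dx.
Integrate the LHS by parts once:
  ∫_0^1/3 −u'' v dx = −[u'(x) v(x)]_0^1/3 + ∫_0^1/3 u'(x) v'(x) dx.
Thus ∫_0^1/3 u'(x) v'(x) dx = ∫_0^1/3 f(x) v(x) dx + [u'(x) v(x)]_0^1/3.
Choose V so that boundary terms are either known or forced to vanish.
u has homogeneous Neumann: u'(0) = u'(1/3) = 0. So [u' v]_0^1/3 = 0·v(1/3) − 0·v(0) = 0 for any v; take V = H^1(0, 1/3).
Weak formulation: find u (satisfying any essential BC) such that ∫_0^1/3 u'(x) v'(x) dx = ∫_0^1/3 f v dx for all v ∈ V (homogeneous Neumann, so boundary terms vanish).
Substituting f(x) = 2*x^2 + 3*x - 31/54, the right-hand side is ∫_0^1/3 (2*x^2 + 3*x - 31/54) v dx.
Compatibility check (pure Neumann): taking v ≡ 1 ∈ V gives 0 = ∫_0^1/3 f dx + (0) − (0), i.e. ∫_0^1/3 f dx must equal u'(0) − u'(1/3) = 0. Indeed ∫_0^1/3 (2*x^2 + 3*x - 31/54) dx = 0, so the data are compatible. The solution is then unique only up to an additive constant (fix it e.g. by requiring ∫_0^1/3 u dx = 0).


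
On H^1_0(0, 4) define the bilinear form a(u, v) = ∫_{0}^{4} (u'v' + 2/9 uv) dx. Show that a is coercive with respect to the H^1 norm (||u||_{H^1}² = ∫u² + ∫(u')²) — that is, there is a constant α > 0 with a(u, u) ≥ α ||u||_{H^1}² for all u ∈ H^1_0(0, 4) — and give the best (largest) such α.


α = (32/9 + π^2)/(π^2 + 16)

Coercivity of a(·,·) on H^1_0(0, 4) means a(u, u) ≥ α ||u||_{H^1}² for every u ∈ H^1_0.
The interval has length L = 4, and Poincaré/coercivity depend only on L. Here a(u, u) = ∫(u')² + (2/9)·∫u².
Here 0 < c = 2/9 < 1. The condition a(u,u) ≥ α||u||_{H^1}² reads (1−α)∫(u')² ≥ (α−c)∫u². Any admissible α is ≤ 1 (rapidly oscillating u have ∫u²/∫(u')² → 0), and α = 1 would force 0 ≥ (1−c)∫u², impossible since c < 1; so 1−α > 0. By the sharp Poincaré inequality on H^1_0 of an interval of length L, ∫(u')² ≥ (π/L)²∫u² with equality for the first sine mode sin(π(x−x₀)/L) (x₀ the left endpoint), so the inequality holds for all u iff (1−α)(π/L)² ≥ α − c, i.e. α ≤ ((π/L)² + c)/((π/L)² + 1) = (1 + c(L/π)²)/(1 + (L/π)²). With (π/L)² = π^2/16 and c = 2/9, the largest admissible constant is α = ((π/L)² + c)/((π/L)² + 1).
Simplifying, α = (32/9 + π^2)/(π^2 + 16).


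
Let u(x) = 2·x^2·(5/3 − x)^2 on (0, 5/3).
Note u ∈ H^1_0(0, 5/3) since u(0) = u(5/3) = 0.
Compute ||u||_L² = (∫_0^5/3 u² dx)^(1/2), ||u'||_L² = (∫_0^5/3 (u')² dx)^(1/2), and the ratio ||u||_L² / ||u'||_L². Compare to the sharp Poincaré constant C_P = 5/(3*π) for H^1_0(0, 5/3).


||u||_L² / ||u'||_L² = 5*sqrt(3)/18 < C_P = 5/(3*π).

u(x) = 2·x^2·(5/3 − x)^2, so u'(x) = 4*x*(3*x - 5)*(6*x - 5)/9.
u(x) = 2·x^2·(5/3 − x)^2 vanishes at x = 0 and x = 5/3, so u ∈ H^1_0(0, 5/3). Differentiate via the product rule and integrate the resulting polynomials term by term.
  ∫_0^5/3 u² dx = ∫_0^5/3 (4*x^8 - 80*x^7/3 + 200*x^6/3 - 2000*x^5/27 + 2500*x^4/81) dx. Term by term:
    ∫_0^5/3 4*x^8 dx = 7812500/177147;  ∫_0^5/3 -80*x^7/3 dx = -3906250/19683;  ∫_0^5/3 200*x^6/3 dx = 15625000/45927;
    ∫_0^5/3 -2000*x^5/27 dx = -15625000/59049;  ∫_0^5/3 2500*x^4/81 dx = 1562500/19683.
  Sum: 7812500/177147 − 3906250/19683 + 15625000/45927 − 15625000/59049 + 1562500/19683 = 781250/1240029.
  ∫_0^5/3 (u')² dx = ∫_0^5/3 (64*x^6 - 320*x^5 + 5200*x^4/9 - 4000*x^3/9 + 10000*x^2/81) dx. Term by term:
    ∫_0^5/3 64*x^6 dx = 5000000/15309;  ∫_0^5/3 -320*x^5 dx = -2500000/2187;  ∫_0^5/3 5200*x^4/9 dx = 3250000/2187;
    ∫_0^5/3 -4000*x^3/9 dx = -625000/729;  ∫_0^5/3 10000*x^2/81 dx = 1250000/6561.
  Sum: 5000000/15309 − 2500000/2187 + 3250000/2187 − 625000/729 + 1250000/6561 = 125000/45927.
∫_0^5/3 u² dx = 781250/1240029, so ||u||_L² = 625*sqrt(42)/5103.
∫_0^5/3 (u')² dx = 125000/45927, so ||u'||_L² = 250*sqrt(14)/567.
Ratio ||u||_L² / ||u'||_L² = 5*sqrt(3)/18.
Sharp Poincaré constant on H^1_0(0, 5/3) is C_P = L/π = 5/(3*π), achieved by sin(3*π/5·x).
A polynomial bump cannot attain the sharp Poincaré constant (only the first sine eigenfunction does), so the ratio is strictly less than C_P, consistent with ||u||_L² ≤ C_P ||u'||_L².


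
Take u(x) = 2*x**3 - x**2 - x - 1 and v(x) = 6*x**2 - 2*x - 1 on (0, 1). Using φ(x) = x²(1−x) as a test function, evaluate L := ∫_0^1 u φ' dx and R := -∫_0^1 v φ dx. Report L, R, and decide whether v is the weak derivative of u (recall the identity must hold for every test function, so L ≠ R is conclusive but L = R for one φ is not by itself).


LHS = -1/60, RHS = -1/60. Yes, v = u' weakly.

u(x) = 2*x**3 - x**2 - x - 1, classical derivative u'(x) = 6*x**2 - 2*x - 1.
φ(x) = x²(1−x), so φ'(x) = x*(2 - 3*x).
Note φ(0) = φ(1) = 0, so the boundary term u·φ vanishes.
LHS = ∫_0^1 u(x) φ'(x) dx = ∫_0^1 (-6*x^5 + 7*x^4 + x^3 + x^2 - 2*x) dx. Term by term:
  ∫_0^1 -6*x^5 dx = -1;  ∫_0^1 7*x^4 dx = 7/5;  ∫_0^1 x^3 dx = 1/4;
  ∫_0^1 x^2 dx = 1/3;  ∫_0^1 -2*x dx = -1.
Sum: -1 + 7/5 + 1/4 + 1/3 − 1 = -1/60.
So LHS = -1/60.
∫_0^1 v(x) φ(x) dx = ∫_0^1 (-6*x^5 + 8*x^4 - x^3 - x^2) dx. Term by term:
  ∫_0^1 -6*x^5 dx = -1;  ∫_0^1 8*x^4 dx = 8/5;  ∫_0^1 -x^3 dx = -1/4;
  ∫_0^1 -x^2 dx = -1/3.
Sum: -1 + 8/5 − 1/4 − 1/3 = 1/60.
So RHS = -∫_0^1 v(x) φ(x) dx = -1/60.
LHS = RHS, so the identity holds for this test φ.
Moreover u is smooth here and v(x) = u'(x) = 6*x**2 - 2*x - 1 pointwise, so the identity holds for every test function. Hence v is the weak derivative of u.


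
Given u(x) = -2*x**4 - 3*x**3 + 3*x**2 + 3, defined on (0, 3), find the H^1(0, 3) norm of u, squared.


||u||_{H^1}^2 = 1751517/35

The H^1 norm (squared) on an interval (0, L) is
  ||u||_{H^1}^2 = ∫_0^L u(x)^2 dx + ∫_0^L u'(x)^2 dx.
Compute u'(x) = -8*x**3 - 9*x**2 + 6*x.
Then u(x)^2 = 4*x**8 + 12*x**7 - 3*x**6 - 18*x**5 - 3*x**4 - 18*x**3 + 18*x**2 + 9 and u'(x)^2 = 64*x**6 + 144*x**5 - 15*x**4 - 108*x**3 + 36*x**2.
Integrate each monomial from 0 to 3 using ∫_0^3 c·x^n dx = c·3^(n+1)/(n+1):
  ∫_0^3 u(x)^2 dx = ∫_0^3 (4*x^8 + 12*x^7 - 3*x^6 - 18*x^5 - 3*x^4 - 18*x^3 + 18*x^2 + 9) dx. Term by term:
    ∫_0^3 4*x^8 dx = 8748;  ∫_0^3 12*x^7 dx = 19683/2;  ∫_0^3 -3*x^6 dx = -6561/7;
    ∫_0^3 -18*x^5 dx = -2187;  ∫_0^3 -3*x^4 dx = -729/5;  ∫_0^3 -18*x^3 dx = -729/2;
    ∫_0^3 18*x^2 dx = 162;  ∫_0^3 9 dx = 27.
  Sum: 8748 + 19683/2 − 6561/7 − 2187 − 729/5 − 729/2 + 162 + 27 = 530037/35.
  ∫_0^3 u'(x)^2 dx = ∫_0^3 (64*x^6 + 144*x^5 - 15*x^4 - 108*x^3 + 36*x^2) dx. Term by term:
    ∫_0^3 64*x^6 dx = 139968/7;  ∫_0^3 144*x^5 dx = 17496;  ∫_0^3 -15*x^4 dx = -729;
    ∫_0^3 -108*x^3 dx = -2187;  ∫_0^3 36*x^2 dx = 324.
  Sum: 139968/7 + 17496 − 729 − 2187 + 324 = 244296/7.
Adding: ||u||_{H^1}^2 = 530037/35 + 244296/7 = 1751517/35.


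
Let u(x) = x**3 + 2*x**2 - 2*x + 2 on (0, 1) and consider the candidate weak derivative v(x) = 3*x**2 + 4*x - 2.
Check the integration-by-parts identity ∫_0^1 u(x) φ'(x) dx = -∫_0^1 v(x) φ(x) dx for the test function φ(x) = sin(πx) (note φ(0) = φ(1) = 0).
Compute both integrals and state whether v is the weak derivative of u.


LHS = -3/π + 12/π^3, RHS = -3/π + 12/π^3. Yes, v = u' weakly.

u(x) = x**3 + 2*x**2 - 2*x + 2, classical derivative u'(x) = 3*x**2 + 4*x - 2.
φ(x) = sin(πx), so φ'(x) = π*cos(π*x).
Note φ(0) = φ(1) = 0, so the boundary term u·φ vanishes.
LHS = ∫_0^1 u(x) φ'(x) dx = ∫_0^1 (π*x^3*cos(π*x) + 2*π*x^2*cos(π*x) - 2*π*x*cos(π*x) + 2*π*cos(π*x)) dx. Term by term:
  ∫_0^1 2*π*cos(π*x) dx = 0;  ∫_0^1 π*x^3*cos(π*x) dx = -3/π + 12/π^3;  ∫_0^1 -2*π*x*cos(π*x) dx = 4/π;
  ∫_0^1 2*π*x^2*cos(π*x) dx = -4/π.
Sum: 0 + -3/π + 12/π^3 + 4/π − 4/π = -3/π + 12/π^3.
So LHS = -3/π + 12/π^3.
∫_0^1 v(x) φ(x) dx = ∫_0^1 (3*x^2*sin(π*x) + 4*x*sin(π*x) - 2*sin(π*x)) dx. Term by term:
  ∫_0^1 -2*sin(π*x) dx = -4/π;  ∫_0^1 3*x^2*sin(π*x) dx = -12/π^3 + 3/π;  ∫_0^1 4*x*sin(π*x) dx = 4/π.
Sum: -4/π + -12/π^3 + 3/π + 4/π = -12/π^3 + 3/π.
So RHS = -∫_0^1 v(x) φ(x) dx = -3/π + 12/π^3.
LHS = RHS, so the identity holds for this test φ.
Moreover u is smooth here and v(x) = u'(x) = 3*x**2 + 4*x - 2 pointwise, so the identity holds for every test function. Hence v is the weak derivative of u.


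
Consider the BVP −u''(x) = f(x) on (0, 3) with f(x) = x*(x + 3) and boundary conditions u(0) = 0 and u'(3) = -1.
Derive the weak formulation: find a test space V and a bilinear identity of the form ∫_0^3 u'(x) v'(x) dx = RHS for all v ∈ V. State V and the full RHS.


V = {v ∈ H^1(0, 3) : v(0) = 0} (test functions vanish at x = 0 where u is specified); weak form: ∫_0^3 u'v' dx = ∫_0^3 (x*(x + 3)) v dx − v(3) for all v ∈ V.

Multiply both sides by a test function v and integrate from 0 to 3:
  ∫_0^3 −u''(x) v(x) dx = ∫_0^3 f(x) v(x) dx.
Integrate the LHS by parts once:
  ∫_0^3 −u'' v dx = −[u'(x) v(x)]_0^3 + ∫_0^3 u'(x) v'(x) dx.
Thus ∫_0^3 u'(x) v'(x) dx = ∫_0^3 f(x) v(x) dx + [u'(x) v(x)]_0^3.
Choose V so that boundary terms are either known or forced to vanish.
Mixed BC: u(0) = 0 (Dirichlet) and u'(3) = -1 (Neumann). Define V = {v ∈ H^1(0, 3) : v(0) = 0}. Then [u' v]_0^3 = u'(3)·v(3) − u'(0)·0 = − v(3).
Weak formulation: find u (satisfying any essential BC) such that ∫_0^3 u'(x) v'(x) dx = ∫_0^3 f v dx − v(3) for all v ∈ V (Dirichlet at 0 absorbed into V; Neumann datum at x = 3 contributes the boundary term).
Substituting f(x) = x*(x + 3), the right-hand side is ∫_0^3 (x*(x + 3)) v dx − v(3).


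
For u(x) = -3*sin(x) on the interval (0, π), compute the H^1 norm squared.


||u||_{H^1(0,π)}^2 = 9*π

u'(x) = -3*cos(x).
Expand u² and (u')² and integrate term by term on (0, π), using: for integers n ≥ 1, ∫_0^π sin²(nx) dx = ∫_0^π cos²(nx) dx = π/2; for n ≠ n', ∫_0^π sin(nx)sin(n'x) dx = ∫_0^π cos(nx)cos(n'x) dx = 0; and by product-to-sum, ∫_0^π sin(nx)cos(n'x) dx = ½∫_0^π [sin((n+n')x) + sin((n−n')x)] dx, which is 0 when n+n' is even and 2n/(n²−n'²) when n+n' is odd (it need not vanish on (0, π)).
  u² squared terms: (-3)²·∫sin(x)² dx = 9·π/2 = 9*π/2.
  So ∫_0^π u² dx = 9*π/2.
  (u')² squared terms: (-3)²·∫cos(x)² dx = 9·π/2 = 9*π/2.
  So ∫_0^π (u')² dx = 9*π/2.
||u||_{H^1}^2 = (9*π/2) + (9*π/2) = 9*π.


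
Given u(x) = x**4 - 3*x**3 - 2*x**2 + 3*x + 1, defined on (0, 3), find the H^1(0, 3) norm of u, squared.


||u||_{H^1}^2 = 5919/20

The H^1 norm (squared) on an interval (0, L) is
  ||u||_{H^1}^2 = ∫_0^L u(x)^2 dx + ∫_0^L u'(x)^2 dx.
Compute u'(x) = 4*x**3 - 9*x**2 - 4*x + 3.
Then u(x)^2 = x**8 - 6*x**7 + 5*x**6 + 18*x**5 - 12*x**4 - 18*x**3 + 5*x**2 + 6*x + 1 and u'(x)^2 = 16*x**6 - 72*x**5 + 49*x**4 + 96*x**3 - 38*x**2 - 24*x + 9.
Integrate each monomial from 0 to 3 using ∫_0^3 c·x^n dx = c·3^(n+1)/(n+1):
  ∫_0^3 u(x)^2 dx = ∫_0^3 (x^8 - 6*x^7 + 5*x^6 + 18*x^5 - 12*x^4 - 18*x^3 + 5*x^2 + 6*x + 1) dx. Term by term:
    ∫_0^3 x^8 dx = 2187;  ∫_0^3 -6*x^7 dx = -19683/4;  ∫_0^3 5*x^6 dx = 10935/7;
    ∫_0^3 18*x^5 dx = 2187;  ∫_0^3 -12*x^4 dx = -2916/5;  ∫_0^3 -18*x^3 dx = -729/2;
    ∫_0^3 5*x^2 dx = 45;  ∫_0^3 6*x dx = 27;  ∫_0^3 1 dx = 3.
  Sum: 2187 − 19683/4 + 10935/7 + 2187 − 2916/5 − 729/2 + 45 + 27 + 3 = 19977/140.
  ∫_0^3 u'(x)^2 dx = ∫_0^3 (16*x^6 - 72*x^5 + 49*x^4 + 96*x^3 - 38*x^2 - 24*x + 9) dx. Term by term:
    ∫_0^3 16*x^6 dx = 34992/7;  ∫_0^3 -72*x^5 dx = -8748;  ∫_0^3 49*x^4 dx = 11907/5;
    ∫_0^3 96*x^3 dx = 1944;  ∫_0^3 -38*x^2 dx = -342;  ∫_0^3 -24*x dx = -108;
    ∫_0^3 9 dx = 27.
  Sum: 34992/7 − 8748 + 11907/5 + 1944 − 342 − 108 + 27 = 5364/35.
Adding: ||u||_{H^1}^2 = 19977/140 + 5364/35 = 5919/20.


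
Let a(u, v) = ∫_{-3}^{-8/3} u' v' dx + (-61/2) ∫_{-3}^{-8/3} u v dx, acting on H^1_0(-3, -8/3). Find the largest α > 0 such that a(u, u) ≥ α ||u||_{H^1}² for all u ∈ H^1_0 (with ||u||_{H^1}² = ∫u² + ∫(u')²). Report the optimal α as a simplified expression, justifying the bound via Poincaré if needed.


α = (-61 + 18*π^2)/(2*(1 + 9*π^2))

Coercivity of a(·,·) on H^1_0(-3, -8/3) means a(u, u) ≥ α ||u||_{H^1}² for every u ∈ H^1_0.
The interval has length L = 1/3, and Poincaré/coercivity depend only on L. Here a(u, u) = ∫(u')² + (-61/2)·∫u².
Here c = -61/2 < 0 with |c| < (π/L)² = 9*π^2, so coercivity still holds. The condition a(u,u) ≥ α||u||_{H^1}² reads (1−α)∫(u')² ≥ (α−c)∫u². Any admissible α is ≤ 1 (rapidly oscillating u have ∫u²/∫(u')² → 0), and α = 1 would force 0 ≥ (1−c)∫u², impossible since c < 1; so 1−α > 0. By the sharp Poincaré inequality on H^1_0 of an interval of length L, ∫(u')² ≥ (π/L)²∫u² with equality for the first sine mode sin(π(x−x₀)/L) (x₀ the left endpoint), so the inequality holds for all u iff (1−α)(π/L)² ≥ α − c, i.e. α ≤ ((π/L)² + c)/((π/L)² + 1) = (1 + c(L/π)²)/(1 + (L/π)²). (Direct route, valid since c ≤ 0: Poincaré gives c∫u² ≥ c(L/π)²∫(u')², so a(u,u) ≥ (1 + c(L/π)²)∫(u')², while ||u||_{H^1}² ≤ (1 + (L/π)²)∫(u')²; dividing yields the same α.) With (π/L)² = 9*π^2 and c = -61/2, the largest admissible constant is α = ((π/L)² + c)/((π/L)² + 1).
Simplifying, α = (-61 + 18*π^2)/(2*(1 + 9*π^2)).


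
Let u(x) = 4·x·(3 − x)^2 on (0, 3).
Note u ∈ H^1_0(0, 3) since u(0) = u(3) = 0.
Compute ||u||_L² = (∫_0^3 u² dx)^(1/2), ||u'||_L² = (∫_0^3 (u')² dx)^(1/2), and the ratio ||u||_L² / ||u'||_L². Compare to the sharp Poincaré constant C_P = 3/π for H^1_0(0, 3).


||u||_L² / ||u'||_L² = 3*sqrt(14)/14 < C_P = 3/π.

u(x) = 4·x·(3 − x)^2, so u'(x) = 12*(x - 3)*(x - 1).
u(x) = 4·x·(3 − x)^2 vanishes at x = 0 and x = 3, so u ∈ H^1_0(0, 3). Differentiate via the product rule and integrate the resulting polynomials term by term.
  ∫_0^3 u² dx = ∫_0^3 (16*x^6 - 192*x^5 + 864*x^4 - 1728*x^3 + 1296*x^2) dx. Term by term:
    ∫_0^3 16*x^6 dx = 34992/7;  ∫_0^3 -192*x^5 dx = -23328;  ∫_0^3 864*x^4 dx = 209952/5;
    ∫_0^3 -1728*x^3 dx = -34992;  ∫_0^3 1296*x^2 dx = 11664.
  Sum: 34992/7 − 23328 + 209952/5 − 34992 + 11664 = 11664/35.
  ∫_0^3 (u')² dx = ∫_0^3 (144*x^4 - 1152*x^3 + 3168*x^2 - 3456*x + 1296) dx. Term by term:
    ∫_0^3 144*x^4 dx = 34992/5;  ∫_0^3 -1152*x^3 dx = -23328;  ∫_0^3 3168*x^2 dx = 28512;
    ∫_0^3 -3456*x dx = -15552;  ∫_0^3 1296 dx = 3888.
  Sum: 34992/5 − 23328 + 28512 − 15552 + 3888 = 2592/5.
∫_0^3 u² dx = 11664/35, so ||u||_L² = 108*sqrt(35)/35.
∫_0^3 (u')² dx = 2592/5, so ||u'||_L² = 36*sqrt(10)/5.
Ratio ||u||_L² / ||u'||_L² = 3*sqrt(14)/14.
Sharp Poincaré constant on H^1_0(0, 3) is C_P = L/π = 3/π, achieved by sin(π/3·x).
A polynomial bump cannot attain the sharp Poincaré constant (only the first sine eigenfunction does), so the ratio is strictly less than C_P, consistent with ||u||_L² ≤ C_P ||u'||_L².


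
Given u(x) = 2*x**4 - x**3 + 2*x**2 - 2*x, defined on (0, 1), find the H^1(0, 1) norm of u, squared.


||u||_{H^1}^2 = 4561/630

The H^1 norm (squared) on an interval (0, L) is
  ||u||_{H^1}^2 = ∫_0^L u(x)^2 dx + ∫_0^L u'(x)^2 dx.
Compute u'(x) = 8*x**3 - 3*x**2 + 4*x - 2.
Then u(x)^2 = 4*x**8 - 4*x**7 + 9*x**6 - 12*x**5 + 8*x**4 - 8*x**3 + 4*x**2 and u'(x)^2 = 64*x**6 - 48*x**5 + 73*x**4 - 56*x**3 + 28*x**2 - 16*x + 4.
Integrate each monomial from 0 to 1 using ∫_0^1 c·x^n dx = c·1^(n+1)/(n+1):
  ∫_0^1 u(x)^2 dx = ∫_0^1 (4*x^8 - 4*x^7 + 9*x^6 - 12*x^5 + 8*x^4 - 8*x^3 + 4*x^2) dx. Term by term:
    ∫_0^1 4*x^8 dx = 4/9;  ∫_0^1 -4*x^7 dx = -1/2;  ∫_0^1 9*x^6 dx = 9/7;
    ∫_0^1 -12*x^5 dx = -2;  ∫_0^1 8*x^4 dx = 8/5;  ∫_0^1 -8*x^3 dx = -2;
    ∫_0^1 4*x^2 dx = 4/3.
  Sum: 4/9 − 1/2 + 9/7 − 2 + 8/5 − 2 + 4/3 = 103/630.
  ∫_0^1 u'(x)^2 dx = ∫_0^1 (64*x^6 - 48*x^5 + 73*x^4 - 56*x^3 + 28*x^2 - 16*x + 4) dx. Term by term:
    ∫_0^1 64*x^6 dx = 64/7;  ∫_0^1 -48*x^5 dx = -8;  ∫_0^1 73*x^4 dx = 73/5;
    ∫_0^1 -56*x^3 dx = -14;  ∫_0^1 28*x^2 dx = 28/3;  ∫_0^1 -16*x dx = -8;
    ∫_0^1 4 dx = 4.
  Sum: 64/7 − 8 + 73/5 − 14 + 28/3 − 8 + 4 = 743/105.
Adding: ||u||_{H^1}^2 = 103/630 + 743/105 = 4561/630.


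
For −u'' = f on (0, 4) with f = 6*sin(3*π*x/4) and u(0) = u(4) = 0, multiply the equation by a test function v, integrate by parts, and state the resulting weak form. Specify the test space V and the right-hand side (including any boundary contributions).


V = H^1_0(0, 4) (so v(0) = v(4) = 0); weak form: ∫_0^4 u'v' dx = ∫_0^4 (6*sin(3*π*x/4)) v dx for all v ∈ V.

Multiply both sides by a test function v and integrate from 0 to 4:
  ∫_0^4 −u''(x) v(x) dx = ∫_0^4 f(x) v(x) dx.
Integrate the LHS by parts once:
  ∫_0^4 −u'' v dx = −[u'(x) v(x)]_0^4 + ∫_0^4 u'(x) v'(x) dx.
Thus ∫_0^4 u'(x) v'(x) dx = ∫_0^4 f(x) v(x) dx + [u'(x) v(x)]_0^4.
Choose V so that boundary terms are either known or forced to vanish.
u is Dirichlet: u(0) = u(4) = 0. Let V = H^1_0(0, 4); then v(0) = v(4) = 0, and [u' v]_0^4 = 0.
Weak formulation: find u (satisfying any essential BC) such that ∫_0^4 u'(x) v'(x) dx = ∫_0^4 f v dx for all v ∈ V.
Substituting f(x) = 6*sin(3*π*x/4), the right-hand side is ∫_0^4 (6*sin(3*π*x/4)) v dx.


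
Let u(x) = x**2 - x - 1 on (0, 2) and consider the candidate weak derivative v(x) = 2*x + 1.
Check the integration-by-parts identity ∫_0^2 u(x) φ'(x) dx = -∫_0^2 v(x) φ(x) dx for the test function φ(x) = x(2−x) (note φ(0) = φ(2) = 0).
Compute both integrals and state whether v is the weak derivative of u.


LHS = -4/3, RHS = -4. No, v is not the weak derivative of u.

u(x) = x**2 - x - 1, classical derivative u'(x) = 2*x - 1.
φ(x) = x(2−x), so φ'(x) = 2 - 2*x.
Note φ(0) = φ(2) = 0, so the boundary term u·φ vanishes.
LHS = ∫_0^2 u(x) φ'(x) dx = ∫_0^2 (-2*x^3 + 4*x^2 - 2) dx. Term by term:
  ∫_0^2 -2*x^3 dx = -8;  ∫_0^2 4*x^2 dx = 32/3;  ∫_0^2 -2 dx = -4.
Sum: -8 + 32/3 − 4 = -4/3.
So LHS = -4/3.
∫_0^2 v(x) φ(x) dx = ∫_0^2 (-2*x^3 + 3*x^2 + 2*x) dx. Term by term:
  ∫_0^2 -2*x^3 dx = -8;  ∫_0^2 3*x^2 dx = 8;  ∫_0^2 2*x dx = 4.
Sum: -8 + 8 + 4 = 4.
So RHS = -∫_0^2 v(x) φ(x) dx = -4.
LHS − RHS = 8/3 ≠ 0, so the identity fails.
(For a valid weak derivative the identity must hold for EVERY test function, in particular this one. The failure shows v is NOT the weak derivative of u.)
Correct weak derivative would be u'(x) = 2*x - 1.


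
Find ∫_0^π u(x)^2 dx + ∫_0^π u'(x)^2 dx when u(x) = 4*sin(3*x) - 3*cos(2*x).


||u||_{H^1(0,π)}^2 = -144 + 205*π/2

u'(x) = 6*sin(2*x) + 12*cos(3*x).
Expand u² and (u')² and integrate term by term on (0, π), using: for integers n ≥ 1, ∫_0^π sin²(nx) dx = ∫_0^π cos²(nx) dx = π/2; for n ≠ n', ∫_0^π sin(nx)sin(n'x) dx = ∫_0^π cos(nx)cos(n'x) dx = 0; and by product-to-sum, ∫_0^π sin(nx)cos(n'x) dx = ½∫_0^π [sin((n+n')x) + sin((n−n')x)] dx, which is 0 when n+n' is even and 2n/(n²−n'²) when n+n' is odd (it need not vanish on (0, π)).
  u² squared terms: (-3)²·∫cos(2x)² dx = 9·π/2 = 9*π/2;  (4)²·∫sin(3x)² dx = 16·π/2 = 8*π.
  u² cross terms: 2·(-3)·(4)·∫cos(2x)·sin(3x) dx = -24·(6/5) = -144/5.
  So ∫_0^π u² dx = 9*π/2 + 8*π − 144/5 = -144/5 + 25*π/2.
  (u')² squared terms: (6)²·∫sin(2x)² dx = 36·π/2 = 18*π;  (12)²·∫cos(3x)² dx = 144·π/2 = 72*π.
  (u')² cross terms: 2·(6)·(12)·∫sin(2x)·cos(3x) dx = 144·(-4/5) = -576/5.
  So ∫_0^π (u')² dx = 18*π + 72*π − 576/5 = -576/5 + 90*π.
||u||_{H^1}^2 = (-144/5 + 25*π/2) + (-576/5 + 90*π) = -144 + 205*π/2.


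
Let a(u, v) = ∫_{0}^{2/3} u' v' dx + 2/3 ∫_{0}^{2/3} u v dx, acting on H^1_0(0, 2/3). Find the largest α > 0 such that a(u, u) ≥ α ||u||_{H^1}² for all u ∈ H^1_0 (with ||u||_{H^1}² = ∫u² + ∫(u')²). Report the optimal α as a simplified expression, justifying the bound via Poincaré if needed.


α = (8 + 27*π^2)/(3*(4 + 9*π^2))

Coercivity of a(·,·) on H^1_0(0, 2/3) means a(u, u) ≥ α ||u||_{H^1}² for every u ∈ H^1_0.
The interval has length L = 2/3, and Poincaré/coercivity depend only on L. Here a(u, u) = ∫(u')² + (2/3)·∫u².
Here 0 < c = 2/3 < 1. The condition a(u,u) ≥ α||u||_{H^1}² reads (1−α)∫(u')² ≥ (α−c)∫u². Any admissible α is ≤ 1 (rapidly oscillating u have ∫u²/∫(u')² → 0), and α = 1 would force 0 ≥ (1−c)∫u², impossible since c < 1; so 1−α > 0. By the sharp Poincaré inequality on H^1_0 of an interval of length L, ∫(u')² ≥ (π/L)²∫u² with equality for the first sine mode sin(π(x−x₀)/L) (x₀ the left endpoint), so the inequality holds for all u iff (1−α)(π/L)² ≥ α − c, i.e. α ≤ ((π/L)² + c)/((π/L)² + 1) = (1 + c(L/π)²)/(1 + (L/π)²). With (π/L)² = 9*π^2/4 and c = 2/3, the largest admissible constant is α = ((π/L)² + c)/((π/L)² + 1).
Simplifying, α = (8 + 27*π^2)/(3*(4 + 9*π^2)).


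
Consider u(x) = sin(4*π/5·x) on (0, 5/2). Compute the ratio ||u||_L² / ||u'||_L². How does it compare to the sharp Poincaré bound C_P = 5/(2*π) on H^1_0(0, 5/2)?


||u||_L² / ||u'||_L² = 5/(4*π) < C_P = 5/(2*π).

u(x) = sin(4*π/5·x), so u'(x) = 4*π*cos(4*π*x/5)/5.
Writing u(x) = A·sin(kπx/L) with A = 1 and k = 2, use ∫_0^L sin²(kπx/L) dx = L/2 and ∫_0^L cos²(kπx/L) dx = L/2.
u² = 1·sin²(4*π/5·x) and (u')² = 16*π^2/25·cos²(4*π/5·x), and each of sin², cos² integrates to L/2 = 5/4 over (0, 5/2).
∫_0^5/2 u² dx = 5/4, so ||u||_L² = sqrt(5)/2.
∫_0^5/2 (u')² dx = 4*π^2/5, so ||u'||_L² = 2*sqrt(5)*π/5.
Ratio ||u||_L² / ||u'||_L² = 5/(4*π).
Sharp Poincaré constant on H^1_0(0, 5/2) is C_P = L/π = 5/(2*π), achieved by sin(2*π/5·x).
This is the k = 2 harmonic; the ratio L/(kπ) is strictly less than C_P = L/π, consistent with the sharp inequality ||u||_L² ≤ C_P ||u'||_L².


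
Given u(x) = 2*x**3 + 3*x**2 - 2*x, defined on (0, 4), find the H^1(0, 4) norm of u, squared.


||u||_{H^1}^2 = 3059408/105

The H^1 norm (squared) on an interval (0, L) is
  ||u||_{H^1}^2 = ∫_0^L u(x)^2 dx + ∫_0^L u'(x)^2 dx.
Compute u'(x) = 6*x**2 + 6*x - 2.
Then u(x)^2 = 4*x**6 + 12*x**5 + x**4 - 12*x**3 + 4*x**2 and u'(x)^2 = 36*x**4 + 72*x**3 + 12*x**2 - 24*x + 4.
Integrate each monomial from 0 to 4 using ∫_0^4 c·x^n dx = c·4^(n+1)/(n+1):
  ∫_0^4 u(x)^2 dx = ∫_0^4 (4*x^6 + 12*x^5 + x^4 - 12*x^3 + 4*x^2) dx. Term by term:
    ∫_0^4 4*x^6 dx = 65536/7;  ∫_0^4 12*x^5 dx = 8192;  ∫_0^4 x^4 dx = 1024/5;
    ∫_0^4 -12*x^3 dx = -768;  ∫_0^4 4*x^2 dx = 256/3.
  Sum: 65536/7 + 8192 + 1024/5 − 768 + 256/3 = 1793024/105.
  ∫_0^4 u'(x)^2 dx = ∫_0^4 (36*x^4 + 72*x^3 + 12*x^2 - 24*x + 4) dx. Term by term:
    ∫_0^4 36*x^4 dx = 36864/5;  ∫_0^4 72*x^3 dx = 4608;  ∫_0^4 12*x^2 dx = 256;
    ∫_0^4 -24*x dx = -192;  ∫_0^4 4 dx = 16.
  Sum: 36864/5 + 4608 + 256 − 192 + 16 = 60304/5.
Adding: ||u||_{H^1}^2 = 1793024/105 + 60304/5 = 3059408/105.


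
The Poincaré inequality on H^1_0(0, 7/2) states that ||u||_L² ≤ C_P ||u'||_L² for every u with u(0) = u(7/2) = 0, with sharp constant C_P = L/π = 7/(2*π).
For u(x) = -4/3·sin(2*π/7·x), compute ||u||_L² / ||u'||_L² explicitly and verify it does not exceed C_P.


||u||_L² / ||u'||_L² = 7/(2*π) = C_P.

u(x) = -4/3·sin(2*π/7·x), so u'(x) = -8*π*cos(2*π*x/7)/21.
Writing u(x) = A·sin(kπx/L) with A = -4/3 and k = 1, use ∫_0^L sin²(kπx/L) dx = L/2 and ∫_0^L cos²(kπx/L) dx = L/2.
u² = 16/9·sin²(2*π/7·x) and (u')² = 64*π^2/441·cos²(2*π/7·x), and each of sin², cos² integrates to L/2 = 7/4 over (0, 7/2).
∫_0^7/2 u² dx = 28/9, so ||u||_L² = 2*sqrt(7)/3.
∫_0^7/2 (u')² dx = 16*π^2/63, so ||u'||_L² = 4*sqrt(7)*π/21.
Ratio ||u||_L² / ||u'||_L² = 7/(2*π).
Sharp Poincaré constant on H^1_0(0, 7/2) is C_P = L/π = 7/(2*π), achieved by sin(2*π/7·x).
This is the k = 1 eigenfunction (up to amplitude), so the ratio equals the sharp Poincaré constant exactly.


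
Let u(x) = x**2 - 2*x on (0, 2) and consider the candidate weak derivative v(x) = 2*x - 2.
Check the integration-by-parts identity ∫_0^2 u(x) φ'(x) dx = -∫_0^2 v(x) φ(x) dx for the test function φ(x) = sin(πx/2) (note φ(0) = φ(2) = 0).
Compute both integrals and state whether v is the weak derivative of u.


LHS = 0, RHS = 0. Yes, v = u' weakly.

u(x) = x**2 - 2*x, classical derivative u'(x) = 2*x - 2.
φ(x) = sin(πx/2), so φ'(x) = π*cos(π*x/2)/2.
Note φ(0) = φ(2) = 0, so the boundary term u·φ vanishes.
LHS = ∫_0^2 u(x) φ'(x) dx = ∫_0^2 (π*x^2*cos(π*x/2)/2 - π*x*cos(π*x/2)) dx. Term by term:
  ∫_0^2 π*x^2*cos(π*x/2)/2 dx = -8/π;  ∫_0^2 -π*x*cos(π*x/2) dx = 8/π.
Sum: -8/π + 8/π = 0.
So LHS = 0.
∫_0^2 v(x) φ(x) dx = ∫_0^2 (2*x*sin(π*x/2) - 2*sin(π*x/2)) dx. Term by term:
  ∫_0^2 -2*sin(π*x/2) dx = -8/π;  ∫_0^2 2*x*sin(π*x/2) dx = 8/π.
Sum: -8/π + 8/π = 0.
So RHS = -∫_0^2 v(x) φ(x) dx = 0.
LHS = RHS, so the identity holds for this test φ.
Moreover u is smooth here and v(x) = u'(x) = 2*x - 2 pointwise, so the identity holds for every test function. Hence v is the weak derivative of u.


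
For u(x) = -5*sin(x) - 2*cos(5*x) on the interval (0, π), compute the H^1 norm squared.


||u||_{H^1(0,π)}^2 = 77*π

u'(x) = 10*sin(5*x) - 5*cos(x).
Expand u² and (u')² and integrate term by term on (0, π), using: for integers n ≥ 1, ∫_0^π sin²(nx) dx = ∫_0^π cos²(nx) dx = π/2; for n ≠ n', ∫_0^π sin(nx)sin(n'x) dx = ∫_0^π cos(nx)cos(n'x) dx = 0; and by product-to-sum, ∫_0^π sin(nx)cos(n'x) dx = ½∫_0^π [sin((n+n')x) + sin((n−n')x)] dx, which is 0 when n+n' is even and 2n/(n²−n'²) when n+n' is odd (it need not vanish on (0, π)).
  u² squared terms: (-5)²·∫sin(x)² dx = 25·π/2 = 25*π/2;  (-2)²·∫cos(5x)² dx = 4·π/2 = 2*π.
  u² cross terms: 2·(-5)·(-2)·∫sin(x)·cos(5x) dx = 20·(0) = 0.
  So ∫_0^π u² dx = 25*π/2 + 2*π + 0 = 29*π/2.
  (u')² squared terms: (-5)²·∫cos(x)² dx = 25·π/2 = 25*π/2;  (10)²·∫sin(5x)² dx = 100·π/2 = 50*π.
  (u')² cross terms: 2·(-5)·(10)·∫cos(x)·sin(5x) dx = -100·(0) = 0.
  So ∫_0^π (u')² dx = 25*π/2 + 50*π + 0 = 125*π/2.
||u||_{H^1}^2 = (29*π/2) + (125*π/2) = 77*π.


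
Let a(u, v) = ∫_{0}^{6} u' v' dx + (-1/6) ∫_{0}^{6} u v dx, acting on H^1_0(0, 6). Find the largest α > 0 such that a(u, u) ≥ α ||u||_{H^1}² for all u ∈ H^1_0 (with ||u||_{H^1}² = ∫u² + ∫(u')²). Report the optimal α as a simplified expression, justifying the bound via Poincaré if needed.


α = (-6 + π^2)/(π^2 + 36)

Coercivity of a(·,·) on H^1_0(0, 6) means a(u, u) ≥ α ||u||_{H^1}² for every u ∈ H^1_0.
The interval has length L = 6, and Poincaré/coercivity depend only on L. Here a(u, u) = ∫(u')² + (-1/6)·∫u².
Here c = -1/6 < 0 with |c| < (π/L)² = π^2/36, so coercivity still holds. The condition a(u,u) ≥ α||u||_{H^1}² reads (1−α)∫(u')² ≥ (α−c)∫u². Any admissible α is ≤ 1 (rapidly oscillating u have ∫u²/∫(u')² → 0), and α = 1 would force 0 ≥ (1−c)∫u², impossible since c < 1; so 1−α > 0. By the sharp Poincaré inequality on H^1_0 of an interval of length L, ∫(u')² ≥ (π/L)²∫u² with equality for the first sine mode sin(π(x−x₀)/L) (x₀ the left endpoint), so the inequality holds for all u iff (1−α)(π/L)² ≥ α − c, i.e. α ≤ ((π/L)² + c)/((π/L)² + 1) = (1 + c(L/π)²)/(1 + (L/π)²). (Direct route, valid since c ≤ 0: Poincaré gives c∫u² ≥ c(L/π)²∫(u')², so a(u,u) ≥ (1 + c(L/π)²)∫(u')², while ||u||_{H^1}² ≤ (1 + (L/π)²)∫(u')²; dividing yields the same α.) With (π/L)² = π^2/36 and c = -1/6, the largest admissible constant is α = ((π/L)² + c)/((π/L)² + 1).
Simplifying, α = (-6 + π^2)/(π^2 + 36).


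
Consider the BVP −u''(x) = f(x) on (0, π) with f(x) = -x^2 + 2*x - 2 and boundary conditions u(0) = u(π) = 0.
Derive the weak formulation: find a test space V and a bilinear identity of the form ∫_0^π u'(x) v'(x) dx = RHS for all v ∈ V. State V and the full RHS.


V = H^1_0(0, π) (so v(0) = v(π) = 0); weak form: ∫_0^π u'v' dx = ∫_0^π (-x^2 + 2*x - 2) v dx for all v ∈ V.

Multiply both sides by a test function v and integrate from 0 to π:
  ∫_0^π −u''(x) v(x) dx = ∫_0^π f(x) v(x) dx.
Integrate the LHS by parts once:
  ∫_0^π −u'' v dx = −[u'(x) v(x)]_0^π + ∫_0^π u'(x) v'(x) dx.
Thus ∫_0^π u'(x) v'(x) dx = ∫_0^π f(x) v(x) dx + [u'(x) v(x)]_0^π.
Choose V so that boundary terms are either known or forced to vanish.
u is Dirichlet: u(0) = u(π) = 0. Let V = H^1_0(0, π); then v(0) = v(π) = 0, and [u' v]_0^π = 0.
Weak formulation: find u (satisfying any essential BC) such that ∫_0^π u'(x) v'(x) dx = ∫_0^π f v dx for all v ∈ V.
Substituting f(x) = -x^2 + 2*x - 2, the right-hand side is ∫_0^π (-x^2 + 2*x - 2) v dx.


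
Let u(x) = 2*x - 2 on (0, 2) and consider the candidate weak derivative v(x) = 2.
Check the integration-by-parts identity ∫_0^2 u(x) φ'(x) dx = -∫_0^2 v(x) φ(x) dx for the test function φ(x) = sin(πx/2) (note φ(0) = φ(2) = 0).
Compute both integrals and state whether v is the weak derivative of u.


LHS = -8/π, RHS = -8/π. Yes, v = u' weakly.

u(x) = 2*x - 2, classical derivative u'(x) = 2.
φ(x) = sin(πx/2), so φ'(x) = π*cos(π*x/2)/2.
Note φ(0) = φ(2) = 0, so the boundary term u·φ vanishes.
LHS = ∫_0^2 u(x) φ'(x) dx = ∫_0^2 (π*x*cos(π*x/2) - π*cos(π*x/2)) dx. Term by term:
  ∫_0^2 -π*cos(π*x/2) dx = 0;  ∫_0^2 π*x*cos(π*x/2) dx = -8/π.
Sum: 0 − 8/π = -8/π.
So LHS = -8/π.
∫_0^2 v(x) φ(x) dx = ∫_0^2 (2*sin(π*x/2)) dx. Term by term:
  ∫_0^2 2*sin(π*x/2) dx = 8/π.
So RHS = -∫_0^2 v(x) φ(x) dx = -8/π.
LHS = RHS, so the identity holds for this test φ.
Moreover u is smooth here and v(x) = u'(x) = 2 pointwise, so the identity holds for every test function. Hence v is the weak derivative of u.


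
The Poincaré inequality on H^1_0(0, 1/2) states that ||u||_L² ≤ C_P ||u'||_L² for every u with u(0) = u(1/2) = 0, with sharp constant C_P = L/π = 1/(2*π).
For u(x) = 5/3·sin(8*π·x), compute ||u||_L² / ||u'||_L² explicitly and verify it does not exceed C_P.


||u||_L² / ||u'||_L² = 1/(8*π) < C_P = 1/(2*π).

u(x) = 5/3·sin(8*π·x), so u'(x) = 40*π*cos(8*π*x)/3.
Writing u(x) = A·sin(kπx/L) with A = 5/3 and k = 4, use ∫_0^L sin²(kπx/L) dx = L/2 and ∫_0^L cos²(kπx/L) dx = L/2.
u² = 25/9·sin²(8*π·x) and (u')² = 1600*π^2/9·cos²(8*π·x), and each of sin², cos² integrates to L/2 = 1/4 over (0, 1/2).
∫_0^1/2 u² dx = 25/36, so ||u||_L² = 5/6.
∫_0^1/2 (u')² dx = 400*π^2/9, so ||u'||_L² = 20*π/3.
Ratio ||u||_L² / ||u'||_L² = 1/(8*π).
Sharp Poincaré constant on H^1_0(0, 1/2) is C_P = L/π = 1/(2*π), achieved by sin(2*π·x).
This is the k = 4 harmonic; the ratio L/(kπ) is strictly less than C_P = L/π, consistent with the sharp inequality ||u||_L² ≤ C_P ||u'||_L².


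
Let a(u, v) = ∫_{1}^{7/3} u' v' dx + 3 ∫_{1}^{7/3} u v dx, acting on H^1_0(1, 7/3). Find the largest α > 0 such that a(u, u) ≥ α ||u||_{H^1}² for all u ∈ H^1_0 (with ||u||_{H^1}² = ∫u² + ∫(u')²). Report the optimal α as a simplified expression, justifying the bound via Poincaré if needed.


α = 1

Coercivity of a(·,·) on H^1_0(1, 7/3) means a(u, u) ≥ α ||u||_{H^1}² for every u ∈ H^1_0.
The interval has length L = 4/3, and Poincaré/coercivity depend only on L. Here a(u, u) = ∫(u')² + (3)·∫u².
Here c = 3 ≥ 1, so a(u,u) = ∫(u')² + c∫u² ≥ ∫(u')² + ∫u² = ||u||_{H^1}², i.e. α = 1 works. No larger α is possible: a(u,u) ≥ α||u||_{H^1}² means (1−α)∫(u')² ≥ (α−c)∫u², and for the modes u_n = sin(nπ(x−x₀)/L) (x₀ the left endpoint) one has ∫u_n²/∫(u_n')² = (L/(nπ))² → 0, so a(u_n,u_n)/||u_n||_{H^1}² → 1. Hence the optimal constant is α = 1.
Therefore α = 1.


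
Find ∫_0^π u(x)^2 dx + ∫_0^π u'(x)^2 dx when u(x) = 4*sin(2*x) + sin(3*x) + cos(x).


||u||_{H^1(0,π)}^2 = 64/3 + 46*π

u'(x) = -sin(x) + 8*cos(2*x) + 3*cos(3*x).
Expand u² and (u')² and integrate term by term on (0, π), using: for integers n ≥ 1, ∫_0^π sin²(nx) dx = ∫_0^π cos²(nx) dx = π/2; for n ≠ n', ∫_0^π sin(nx)sin(n'x) dx = ∫_0^π cos(nx)cos(n'x) dx = 0; and by product-to-sum, ∫_0^π sin(nx)cos(n'x) dx = ½∫_0^π [sin((n+n')x) + sin((n−n')x)] dx, which is 0 when n+n' is even and 2n/(n²−n'²) when n+n' is odd (it need not vanish on (0, π)).
  u² squared terms: (4)²·∫sin(2x)² dx = 16·π/2 = 8*π;  (1)²·∫cos(x)² dx = 1·π/2 = π/2;  (1)²·∫sin(3x)² dx = 1·π/2 = π/2.
  u² cross terms: 2·(4)·(1)·∫sin(2x)·cos(x) dx = 8·(4/3) = 32/3;  2·(4)·(1)·∫sin(2x)·sin(3x) dx = 8·(0) = 0;  2·(1)·(1)·∫cos(x)·sin(3x) dx = 2·(0) = 0.
  So ∫_0^π u² dx = 8*π + π/2 + π/2 + 32/3 + 0 + 0 = 32/3 + 9*π.
  (u')² squared terms: (-1)²·∫sin(x)² dx = 1·π/2 = π/2;  (3)²·∫cos(3x)² dx = 9·π/2 = 9*π/2;  (8)²·∫cos(2x)² dx = 64·π/2 = 32*π.
  (u')² cross terms: 2·(-1)·(3)·∫sin(x)·cos(3x) dx = -6·(0) = 0;  2·(-1)·(8)·∫sin(x)·cos(2x) dx = -16·(-2/3) = 32/3;  2·(3)·(8)·∫cos(3x)·cos(2x) dx = 48·(0) = 0.
  So ∫_0^π (u')² dx = π/2 + 9*π/2 + 32*π + 0 + 32/3 + 0 = 32/3 + 37*π.
||u||_{H^1}^2 = (32/3 + 9*π) + (32/3 + 37*π) = 64/3 + 46*π.


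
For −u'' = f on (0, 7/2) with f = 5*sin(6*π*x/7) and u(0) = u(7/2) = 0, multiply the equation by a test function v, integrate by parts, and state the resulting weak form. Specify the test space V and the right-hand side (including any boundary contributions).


V = H^1_0(0, 7/2) (so v(0) = v(7/2) = 0); weak form: ∫_0^7/2 u'v' dx = ∫_0^7/2 (5*sin(6*π*x/7)) v dx for all v ∈ V.

Multiply both sides by a test function v and integrate from 0 to 7/2:
  ∫_0^7/2 −u''(x) v(x) dx = ∫_0^7/2 f(x) v(x) dx.
Integrate the LHS by parts once:
  ∫_0^7/2 −u'' v dx = −[u'(x) v(x)]_0^7/2 + ∫_0^7/2 u'(x) v'(x) dx.
Thus ∫_0^7/2 u'(x) v'(x) dx = ∫_0^7/2 f(x) v(x) dx + [u'(x) v(x)]_0^7/2.
Choose V so that boundary terms are either known or forced to vanish.
u is Dirichlet: u(0) = u(7/2) = 0. Let V = H^1_0(0, 7/2); then v(0) = v(7/2) = 0, and [u' v]_0^7/2 = 0.
Weak formulation: find u (satisfying any essential BC) such that ∫_0^7/2 u'(x) v'(x) dx = ∫_0^7/2 f v dx for all v ∈ V.
Substituting f(x) = 5*sin(6*π*x/7), the right-hand side is ∫_0^7/2 (5*sin(6*π*x/7)) v dx.
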